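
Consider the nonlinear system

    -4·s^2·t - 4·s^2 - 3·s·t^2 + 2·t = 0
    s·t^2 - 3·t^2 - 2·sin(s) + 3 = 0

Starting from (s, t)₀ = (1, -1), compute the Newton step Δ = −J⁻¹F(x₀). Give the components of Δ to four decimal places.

(-1.4788, 0.1409)

At (1, -1): F = (-5.0000, -0.682942).
Jacobian J = [[-8·s·t - 8·s - 3·t^2, -4·s^2 - 6·s·t + 2], [t^2 - 2·cos(s), 2·s·t - 6·t]].
At the point, J = [[-3.0000, 4.0000], [-0.080605, 4.0000]] (det J = -11.677582).
Solving J·Δ = −F gives Δ = (-1.4788, 0.1409).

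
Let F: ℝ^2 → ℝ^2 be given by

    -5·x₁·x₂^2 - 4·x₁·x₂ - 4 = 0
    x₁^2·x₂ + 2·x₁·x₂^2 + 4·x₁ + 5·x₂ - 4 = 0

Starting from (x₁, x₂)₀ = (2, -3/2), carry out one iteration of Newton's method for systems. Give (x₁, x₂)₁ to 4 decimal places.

At (2, -3/2): F = (-14.5000, -0.5000).
Jacobian J = [[-5·x₂^2 - 4·x₂, -10·x₁·x₂ - 4·x₁], [2·x₁·x₂ + 2·x₂^2 + 4, x₁^2 + 4·x₁·x₂ + 5]].
At the point, J = [[-5.2500, 22.0000], [2.5000, -3.0000]] (det J = -39.2500).
Solving J·Δ = −F gives Δ = (1.3885, 0.9904).
Then the next iterate is (x₁, x₂)₁ = (3.3885, -0.5096).

(3.3885, -0.5096)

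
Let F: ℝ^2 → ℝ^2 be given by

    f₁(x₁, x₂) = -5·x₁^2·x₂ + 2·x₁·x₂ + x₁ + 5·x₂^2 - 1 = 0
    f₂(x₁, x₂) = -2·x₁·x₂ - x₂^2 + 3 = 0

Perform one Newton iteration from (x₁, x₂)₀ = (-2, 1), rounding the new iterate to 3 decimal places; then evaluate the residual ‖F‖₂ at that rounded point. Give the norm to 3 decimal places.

At (-2, 1): F = (-22.000, 6.000).
Jacobian J = [[-10·x₁·x₂ + 2·x₂ + 1, -5·x₁^2 + 2·x₁ + 10·x₂], [-2·x₂, -2·x₁ - 2·x₂]].
At the point, J = [[23.000, -14.000], [-2.000, 2.000]] (det J = 18.000).
Solving J·Δ = −F gives Δ = (-2.222, -5.222).
Then the next iterate is (x₁, x₂)₁ = (-4.222, -4.222).
Re-evaluating at (-4.222, -4.222): F = (495.84673, -50.47585), so ‖F‖₂ = 498.409.

498.409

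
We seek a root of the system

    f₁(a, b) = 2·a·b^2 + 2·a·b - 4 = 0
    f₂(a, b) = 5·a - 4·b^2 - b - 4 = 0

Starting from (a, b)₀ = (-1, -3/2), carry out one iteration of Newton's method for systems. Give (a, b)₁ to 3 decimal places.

(0.571, -0.714)

At (-1, -3/2): F = (-5.500, -16.500).
Jacobian J = [[2·b^2 + 2·b, 4·a·b + 2·a], [5, -8·b - 1]].
At the point, J = [[1.500, 4.000], [5.000, 11.000]] (det J = -3.500).
Solving J·Δ = −F gives Δ = (1.571, 0.786).
Then the next iterate is (a, b)₁ = (0.571, -0.714).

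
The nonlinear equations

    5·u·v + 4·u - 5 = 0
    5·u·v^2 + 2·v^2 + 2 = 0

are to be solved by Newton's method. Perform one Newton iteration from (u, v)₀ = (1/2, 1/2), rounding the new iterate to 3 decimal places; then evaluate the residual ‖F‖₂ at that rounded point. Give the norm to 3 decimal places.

At (1/2, 1/2): F = (-1.750, 3.125).
Jacobian J = [[5·v + 4, 5·u], [5·v^2, 10·u·v + 4·v]].
At the point, J = [[6.500, 2.500], [1.250, 4.500]] (det J = 26.125).
Solving J·Δ = −F gives Δ = (0.600, -0.861).
Then the next iterate is (u, v)₁ = (1.100, -0.361).
Re-evaluating at (1.100, -0.361): F = (-2.58550, 2.97741), so ‖F‖₂ = 3.943.

3.943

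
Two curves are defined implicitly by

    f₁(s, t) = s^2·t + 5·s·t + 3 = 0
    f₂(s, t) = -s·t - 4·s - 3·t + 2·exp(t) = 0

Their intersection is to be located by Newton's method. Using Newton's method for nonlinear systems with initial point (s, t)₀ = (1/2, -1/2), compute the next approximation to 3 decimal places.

(0.886, -0.670)

At (1/2, -1/2): F = (1.625, 0.96306).
Jacobian J = [[2·s·t + 5·t, s^2 + 5·s], [-t - 4, -s + 2·exp(t) - 3]].
At the point, J = [[-3.000, 2.750], [-3.500, -2.28694]] (det J = 16.48582).
Solving J·Δ = −F gives Δ = (0.386, -0.170).
Then the next iterate is (s, t)₁ = (0.886, -0.670).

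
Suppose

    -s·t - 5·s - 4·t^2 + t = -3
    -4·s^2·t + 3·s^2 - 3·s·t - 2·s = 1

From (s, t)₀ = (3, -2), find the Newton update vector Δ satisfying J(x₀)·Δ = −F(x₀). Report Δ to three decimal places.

(-0.544, 1.598)

At (3, -2): F = (-24.000, 110.000).
Jacobian J = [[-t - 5, -s - 8·t + 1], [-8·s·t + 6·s - 3·t - 2, -4·s^2 - 3·s]].
At the point, J = [[-3.000, 14.000], [70.000, -45.000]] (det J = -845.000).
Solving J·Δ = −F gives Δ = (-0.544, 1.598).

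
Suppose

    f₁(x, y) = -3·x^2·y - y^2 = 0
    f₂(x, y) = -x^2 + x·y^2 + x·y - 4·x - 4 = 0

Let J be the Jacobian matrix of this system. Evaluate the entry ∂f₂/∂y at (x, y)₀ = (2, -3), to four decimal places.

-10.0000

∂f₂/∂y = 2·x·y + x.
At (2, -3) this is -10.0000.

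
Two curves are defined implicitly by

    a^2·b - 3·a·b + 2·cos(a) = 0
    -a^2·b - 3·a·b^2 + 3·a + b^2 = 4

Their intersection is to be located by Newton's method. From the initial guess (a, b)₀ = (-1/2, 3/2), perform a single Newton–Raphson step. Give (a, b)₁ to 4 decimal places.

At (-1/2, 3/2): F = (4.380165, -0.2500).
Jacobian J = [[2·a·b - 3·b - 2·sin(a), a^2 - 3·a], [-2·a·b - 3·b^2 + 3, -a^2 - 6·a·b + 2·b]].
At the point, J = [[-5.041149, 1.7500], [-2.2500, 7.2500]] (det J = -32.610830).
Solving J·Δ = −F gives Δ = (0.9872, 0.3409).
Then the next iterate is (a, b)₁ = (0.4872, 1.8409).

(0.4872, 1.8409)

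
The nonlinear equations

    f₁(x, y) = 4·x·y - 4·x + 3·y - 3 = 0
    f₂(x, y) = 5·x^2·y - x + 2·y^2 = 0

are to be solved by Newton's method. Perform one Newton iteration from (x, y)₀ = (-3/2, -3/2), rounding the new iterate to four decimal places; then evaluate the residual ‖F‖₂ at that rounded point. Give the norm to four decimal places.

80.3489

At (-3/2, -3/2): F = (7.5000, -10.8750).
Jacobian J = [[4·y - 4, 4·x + 3], [10·x·y - 1, 5·x^2 + 4·y]].
At the point, J = [[-10.0000, -3.0000], [21.5000, 5.2500]] (det J = 12.0000).
Solving J·Δ = −F gives Δ = (-0.5625, 4.3750).
Then the next iterate is (x, y)₁ = (-2.0625, 2.8750).
Re-evaluating at (-2.0625, 2.8750): F = (-9.843750, 79.743652), so ‖F‖₂ = 80.3489.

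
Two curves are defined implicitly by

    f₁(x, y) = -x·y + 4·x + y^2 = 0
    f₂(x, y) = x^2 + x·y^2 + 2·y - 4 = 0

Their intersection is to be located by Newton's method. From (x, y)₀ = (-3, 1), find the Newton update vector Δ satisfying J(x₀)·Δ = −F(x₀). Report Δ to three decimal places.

(-0.923, 2.154)

At (-3, 1): F = (-8.000, 4.000).
Jacobian J = [[-y + 4, -x + 2·y], [2·x + y^2, 2·x·y + 2]].
At the point, J = [[3.000, 5.000], [-5.000, -4.000]] (det J = 13.000).
Solving J·Δ = −F gives Δ = (-0.923, 2.154).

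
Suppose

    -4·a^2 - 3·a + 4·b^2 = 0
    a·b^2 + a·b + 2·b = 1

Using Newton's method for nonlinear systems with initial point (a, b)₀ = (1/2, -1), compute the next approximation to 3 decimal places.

(-1.571, 1.000)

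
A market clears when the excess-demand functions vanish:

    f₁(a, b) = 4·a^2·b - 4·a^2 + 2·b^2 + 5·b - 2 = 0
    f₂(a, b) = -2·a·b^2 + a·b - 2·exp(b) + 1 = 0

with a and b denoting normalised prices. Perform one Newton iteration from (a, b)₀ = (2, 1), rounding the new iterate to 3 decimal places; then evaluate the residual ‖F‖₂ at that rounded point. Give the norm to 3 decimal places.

At (2, 1): F = (5.000, -6.43656).
Jacobian J = [[8·a·b - 8·a, 4·a^2 + 4·b + 5], [-2·b^2 + b, -4·a·b + a - 2·exp(b)]].
At the point, J = [[0.000, 25.000], [-1.000, -11.43656]] (det J = 25.000).
Solving J·Δ = −F gives Δ = (-4.149, -0.200).
Then the next iterate is (a, b)₁ = (-2.149, 0.800).
Re-evaluating at (-2.149, 0.800): F = (-0.41456, -2.41956), so ‖F‖₂ = 2.455.

2.455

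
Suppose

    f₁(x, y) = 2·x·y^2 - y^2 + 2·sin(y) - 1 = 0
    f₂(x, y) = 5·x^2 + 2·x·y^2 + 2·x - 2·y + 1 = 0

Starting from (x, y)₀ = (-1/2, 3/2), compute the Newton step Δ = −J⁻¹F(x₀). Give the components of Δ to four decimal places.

At (-1/2, 3/2): F = (-3.505010, -4.0000).
Jacobian J = [[2·y^2, 4·x·y - 2·y + 2·cos(y)], [10·x + 2·y^2 + 2, 4·x·y - 2]].
At the point, J = [[4.5000, -5.858526], [1.5000, -5.0000]] (det J = -13.712212).
Solving J·Δ = −F gives Δ = (-0.4309, -0.9293).

(-0.4309, -0.9293)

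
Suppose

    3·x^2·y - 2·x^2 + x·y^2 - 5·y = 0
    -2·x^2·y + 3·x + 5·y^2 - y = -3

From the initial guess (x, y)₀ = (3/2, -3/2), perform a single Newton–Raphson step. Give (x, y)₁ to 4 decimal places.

At (3/2, -3/2): F = (-3.7500, 27.0000).
Jacobian J = [[6·x·y - 4·x + y^2, 3·x^2 + 2·x·y - 5], [-4·x·y + 3, -2·x^2 + 10·y - 1]].
At the point, J = [[-17.2500, -2.7500], [12.0000, -20.5000]] (det J = 386.6250).
Solving J·Δ = −F gives Δ = (-0.3909, 1.0883).
Then the next iterate is (x, y)₁ = (1.1091, -0.4117).

(1.1091, -0.4117)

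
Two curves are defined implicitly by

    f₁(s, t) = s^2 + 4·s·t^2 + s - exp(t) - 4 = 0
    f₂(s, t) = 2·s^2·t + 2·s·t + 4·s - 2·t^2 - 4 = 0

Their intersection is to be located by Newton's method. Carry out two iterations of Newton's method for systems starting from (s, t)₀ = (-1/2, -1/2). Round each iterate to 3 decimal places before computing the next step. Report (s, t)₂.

(-1.338, 0.697)

At (-1/2, -1/2): F = (-5.35653, -6.250).
Jacobian J = [[2·s + 4·t^2 + 1, 8·s·t - exp(t)], [4·s·t + 2·t + 4, 2·s^2 + 2·s - 4·t]].
At the point, J = [[1.000, 1.39347], [4.000, 1.500]] (det J = -4.07388).
Solving J·Δ = −F gives Δ = (0.166, 3.725).
Then the next iterate is (s, t)₁ = (-0.334, 3.225).
Round to (-0.334, 3.225) and repeat: F = (-43.27125, -27.57201), J = [[41.93450, -33.77077], [6.14140, -13.34489]].
Δ = (-1.004, -2.528), so (s, t)₂ = (-1.338, 0.697).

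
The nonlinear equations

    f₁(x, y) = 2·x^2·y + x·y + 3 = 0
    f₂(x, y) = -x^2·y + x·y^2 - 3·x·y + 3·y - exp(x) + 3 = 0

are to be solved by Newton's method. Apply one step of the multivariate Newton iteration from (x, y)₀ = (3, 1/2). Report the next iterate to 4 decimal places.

(2.2182, 0.0991)

At (3, 1/2): F = (13.5000, -23.835537).
Jacobian J = [[4·x·y + y, 2·x^2 + x], [-2·x·y + y^2 - 3·y - exp(x), -x^2 + 2·x·y - 3·x + 3]].
At the point, J = [[6.5000, 21.0000], [-24.335537, -12.0000]] (det J = 433.046275).
Solving J·Δ = −F gives Δ = (-0.7818, -0.4009).
Then the next iterate is (x, y)₁ = (2.2182, 0.0991).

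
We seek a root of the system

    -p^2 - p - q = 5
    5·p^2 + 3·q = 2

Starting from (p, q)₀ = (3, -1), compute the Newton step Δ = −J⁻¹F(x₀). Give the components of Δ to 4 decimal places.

At (3, -1): F = (-16.0000, 40.0000).
Jacobian J = [[-2·p - 1, -1], [10·p, 3]].
At the point, J = [[-7.0000, -1.0000], [30.0000, 3.0000]] (det J = 9.0000).
Solving J·Δ = −F gives Δ = (0.8889, -22.2222).

(0.8889, -22.2222)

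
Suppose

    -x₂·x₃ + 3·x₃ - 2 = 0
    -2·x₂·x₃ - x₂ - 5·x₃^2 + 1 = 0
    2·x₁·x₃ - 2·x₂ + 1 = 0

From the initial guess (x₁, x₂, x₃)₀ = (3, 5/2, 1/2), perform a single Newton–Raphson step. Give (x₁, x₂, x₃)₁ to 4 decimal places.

(-3.5833, -0.8542, 0.6458)

At (3, 5/2, 1/2): F = (-1.7500, -5.2500, -1.0000).
Jacobian J = [[0, -x₃, -x₂ + 3], [0, -2·x₃ - 1, -2·x₂ - 10·x₃], [2·x₃, -2, 2·x₁]].
At the point, J = [[0.0000, -0.5000, 0.5000], [0.0000, -2.0000, -10.0000], [1.0000, -2.0000, 6.0000]] (det J = 6.0000).
Solving J·Δ = −F gives Δ = (-6.5833, -3.3542, 0.1458).
Then the next iterate is (x₁, x₂, x₃)₁ = (-3.5833, -0.8542, 0.6458).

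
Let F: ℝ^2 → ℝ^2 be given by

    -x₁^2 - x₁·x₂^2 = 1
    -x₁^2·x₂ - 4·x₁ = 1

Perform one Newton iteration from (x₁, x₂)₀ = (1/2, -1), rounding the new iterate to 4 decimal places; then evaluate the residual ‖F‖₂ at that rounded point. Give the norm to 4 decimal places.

1.0790

At (1/2, -1): F = (-1.7500, -2.7500).
Jacobian J = [[-2·x₁ - x₂^2, -2·x₁·x₂], [-2·x₁·x₂ - 4, -x₁^2]].
At the point, J = [[-2.0000, 1.0000], [-3.0000, -0.2500]] (det J = 3.5000).
Solving J·Δ = −F gives Δ = (-0.9107, -0.0714).
Then the next iterate is (x₁, x₂)₁ = (-0.4107, -1.0714).
Re-evaluating at (-0.4107, -1.0714): F = (-0.697233, 0.823518), so ‖F‖₂ = 1.0790.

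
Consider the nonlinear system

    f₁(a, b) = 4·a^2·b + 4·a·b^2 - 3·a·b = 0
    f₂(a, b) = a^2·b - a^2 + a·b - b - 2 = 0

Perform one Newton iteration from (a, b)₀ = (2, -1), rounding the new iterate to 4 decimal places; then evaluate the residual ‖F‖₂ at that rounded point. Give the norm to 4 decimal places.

3.8463

At (2, -1): F = (-2.0000, -11.0000).
Jacobian J = [[8·a·b + 4·b^2 - 3·b, 4·a^2 + 8·a·b - 3·a], [2·a·b - 2·a + b, a^2 + a - 1]].
At the point, J = [[-9.0000, -6.0000], [-9.0000, 5.0000]] (det J = -99.0000).
Solving J·Δ = −F gives Δ = (-0.7677, 0.8182).
Then the next iterate is (a, b)₁ = (1.2323, -0.1818).
Re-evaluating at (1.2323, -0.1818): F = (-0.269287, -3.836870), so ‖F‖₂ = 3.8463.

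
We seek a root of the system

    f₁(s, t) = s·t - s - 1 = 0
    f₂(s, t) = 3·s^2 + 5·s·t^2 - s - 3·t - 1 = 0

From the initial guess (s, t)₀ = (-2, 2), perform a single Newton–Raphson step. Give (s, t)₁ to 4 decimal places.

(0.1724, 1.5862)

At (-2, 2): F = (-3.0000, -33.0000).
Jacobian J = [[t - 1, s], [6·s + 5·t^2 - 1, 10·s·t - 3]].
At the point, J = [[1.0000, -2.0000], [7.0000, -43.0000]] (det J = -29.0000).
Solving J·Δ = −F gives Δ = (2.1724, -0.4138).
Then the next iterate is (s, t)₁ = (0.1724, 1.5862).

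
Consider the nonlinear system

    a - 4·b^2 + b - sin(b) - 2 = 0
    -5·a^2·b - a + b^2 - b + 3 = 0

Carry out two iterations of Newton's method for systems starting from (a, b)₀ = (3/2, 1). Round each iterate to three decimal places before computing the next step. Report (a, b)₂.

(1.493, 0.032)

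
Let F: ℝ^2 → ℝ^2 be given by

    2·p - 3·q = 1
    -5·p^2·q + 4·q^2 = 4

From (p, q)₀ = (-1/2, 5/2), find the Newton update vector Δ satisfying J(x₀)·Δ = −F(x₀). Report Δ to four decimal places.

(1.6600, -2.0600)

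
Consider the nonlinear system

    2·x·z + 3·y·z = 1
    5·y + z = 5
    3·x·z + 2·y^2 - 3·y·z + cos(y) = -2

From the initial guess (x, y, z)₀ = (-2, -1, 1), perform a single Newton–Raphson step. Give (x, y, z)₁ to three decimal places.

At (-2, -1, 1): F = (-8.000, -9.000, 1.54030).
Jacobian J = [[2·z, 3·z, 2·x + 3·y], [0, 5, 1], [3·z, 4·y - 3·z - sin(y), 3·x - 3·y]].
At the point, J = [[2.000, 3.000, -7.000], [0.000, 5.000, 1.000], [3.000, -6.15853, -3.000]] (det J = 96.31706).
Solving J·Δ = −F gives Δ = (3.527, 1.683, 0.586).
Then the next iterate is (x, y, z)₁ = (1.527, 0.683, 1.586).

(1.527, 0.683, 1.586)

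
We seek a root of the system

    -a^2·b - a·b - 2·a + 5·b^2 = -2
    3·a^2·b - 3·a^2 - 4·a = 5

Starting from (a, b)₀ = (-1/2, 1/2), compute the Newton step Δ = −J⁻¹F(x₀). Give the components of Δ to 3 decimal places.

At (-1/2, 1/2): F = (4.375, -3.375).
Jacobian J = [[-2·a·b - b - 2, -a^2 - a + 10·b], [6·a·b - 6·a - 4, 3·a^2]].
At the point, J = [[-2.000, 5.250], [-2.500, 0.750]] (det J = 11.625).
Solving J·Δ = −F gives Δ = (-1.806, -1.522).

(-1.806, -1.522)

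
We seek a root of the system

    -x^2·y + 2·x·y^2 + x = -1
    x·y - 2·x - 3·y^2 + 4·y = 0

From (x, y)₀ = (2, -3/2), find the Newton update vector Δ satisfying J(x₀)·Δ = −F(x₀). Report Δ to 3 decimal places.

(0.395, 1.409)

At (2, -3/2): F = (18.000, -19.750).
Jacobian J = [[-2·x·y + 2·y^2 + 1, -x^2 + 4·x·y], [y - 2, x - 6·y + 4]].
At the point, J = [[11.500, -16.000], [-3.500, 15.000]] (det J = 116.500).
Solving J·Δ = −F gives Δ = (0.395, 1.409).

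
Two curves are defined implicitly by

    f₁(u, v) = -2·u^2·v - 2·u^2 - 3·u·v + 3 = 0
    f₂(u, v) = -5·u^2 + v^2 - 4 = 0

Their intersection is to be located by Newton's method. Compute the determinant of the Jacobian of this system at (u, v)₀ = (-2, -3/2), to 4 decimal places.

38.5000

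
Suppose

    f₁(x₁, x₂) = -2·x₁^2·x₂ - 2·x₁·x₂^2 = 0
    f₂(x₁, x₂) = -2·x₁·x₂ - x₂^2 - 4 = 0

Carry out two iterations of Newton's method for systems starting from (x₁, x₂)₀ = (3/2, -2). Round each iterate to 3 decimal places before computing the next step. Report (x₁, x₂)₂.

(1.996, -2.008)

At (3/2, -2): F = (-3.000, -2.000).
Jacobian J = [[-4·x₁·x₂ - 2·x₂^2, -2·x₁^2 - 4·x₁·x₂], [-2·x₂, -2·x₁ - 2·x₂]].
At the point, J = [[4.000, 7.500], [4.000, 1.000]] (det J = -26.000).
Solving J·Δ = −F gives Δ = (0.462, 0.154).
Then the next iterate is (x₁, x₂)₁ = (1.962, -1.846).
Round to (1.962, -1.846) and repeat: F = (0.84027, -0.16401), J = [[7.67198, 6.78852], [3.692, -0.232]].
Δ = (0.034, -0.162), so (x₁, x₂)₂ = (1.996, -2.008).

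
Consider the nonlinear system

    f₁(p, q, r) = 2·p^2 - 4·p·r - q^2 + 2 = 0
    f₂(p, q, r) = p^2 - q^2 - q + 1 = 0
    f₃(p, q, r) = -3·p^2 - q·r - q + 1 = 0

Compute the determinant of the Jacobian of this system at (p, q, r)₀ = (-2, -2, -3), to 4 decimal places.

-296.0000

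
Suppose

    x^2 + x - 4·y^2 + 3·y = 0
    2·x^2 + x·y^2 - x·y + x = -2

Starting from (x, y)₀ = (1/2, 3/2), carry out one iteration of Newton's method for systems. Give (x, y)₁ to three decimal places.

At (1/2, 3/2): F = (-3.750, 3.375).
Jacobian J = [[2·x + 1, -8·y + 3], [4·x + y^2 - y + 1, 2·x·y - x]].
At the point, J = [[2.000, -9.000], [3.750, 1.000]] (det J = 35.750).
Solving J·Δ = −F gives Δ = (-0.745, -0.582).
Then the next iterate is (x, y)₁ = (-0.245, 0.918).

(-0.245, 0.918)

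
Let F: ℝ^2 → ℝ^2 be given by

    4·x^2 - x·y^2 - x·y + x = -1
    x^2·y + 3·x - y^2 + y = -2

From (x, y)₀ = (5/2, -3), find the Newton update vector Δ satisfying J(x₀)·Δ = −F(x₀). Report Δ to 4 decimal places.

At (5/2, -3): F = (13.5000, -21.2500).
Jacobian J = [[8·x - y^2 - y + 1, -2·x·y - x], [2·x·y + 3, x^2 - 2·y + 1]].
At the point, J = [[15.0000, 12.5000], [-12.0000, 13.2500]] (det J = 348.7500).
Solving J·Δ = −F gives Δ = (-1.2746, 0.4495).

(-1.2746, 0.4495)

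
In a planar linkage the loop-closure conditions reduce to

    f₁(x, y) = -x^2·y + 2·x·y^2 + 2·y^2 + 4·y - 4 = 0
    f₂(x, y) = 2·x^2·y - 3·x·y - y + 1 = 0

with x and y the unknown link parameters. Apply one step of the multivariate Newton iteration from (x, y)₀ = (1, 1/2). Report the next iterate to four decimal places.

(2.2000, 0.8000)

At (1, 1/2): F = (-1.5000, 0.0000).
Jacobian J = [[-2·x·y + 2·y^2, -x^2 + 4·x·y + 4·y + 4], [4·x·y - 3·y, 2·x^2 - 3·x - 1]].
At the point, J = [[-0.5000, 7.0000], [0.5000, -2.0000]] (det J = -2.5000).
Solving J·Δ = −F gives Δ = (1.2000, 0.3000).
Then the next iterate is (x, y)₁ = (2.2000, 0.8000).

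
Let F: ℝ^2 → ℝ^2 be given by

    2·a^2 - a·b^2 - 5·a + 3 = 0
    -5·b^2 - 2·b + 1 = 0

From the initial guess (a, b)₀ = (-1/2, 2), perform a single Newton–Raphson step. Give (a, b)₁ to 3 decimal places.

(0.037, 0.955)

At (-1/2, 2): F = (8.000, -23.000).
Jacobian J = [[4·a - b^2 - 5, -2·a·b], [0, -10·b - 2]].
At the point, J = [[-11.000, 2.000], [0.000, -22.000]] (det J = 242.000).
Solving J·Δ = −F gives Δ = (0.537, -1.045).
Then the next iterate is (a, b)₁ = (0.037, 0.955).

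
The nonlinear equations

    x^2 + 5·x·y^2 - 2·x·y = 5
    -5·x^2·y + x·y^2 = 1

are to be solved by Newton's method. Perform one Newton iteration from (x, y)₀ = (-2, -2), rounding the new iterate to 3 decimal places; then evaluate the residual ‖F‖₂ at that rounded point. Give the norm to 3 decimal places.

At (-2, -2): F = (-49.000, 31.000).
Jacobian J = [[2·x + 5·y^2 - 2·y, 10·x·y - 2·x], [-10·x·y + y^2, -5·x^2 + 2·x·y]].
At the point, J = [[20.000, 44.000], [-36.000, -12.000]] (det J = 1344.000).
Solving J·Δ = −F gives Δ = (0.577, 0.851).
Then the next iterate is (x, y)₁ = (-1.423, -1.149).
Re-evaluating at (-1.423, -1.149): F = (-15.63836, 8.75457), so ‖F‖₂ = 17.922.

17.922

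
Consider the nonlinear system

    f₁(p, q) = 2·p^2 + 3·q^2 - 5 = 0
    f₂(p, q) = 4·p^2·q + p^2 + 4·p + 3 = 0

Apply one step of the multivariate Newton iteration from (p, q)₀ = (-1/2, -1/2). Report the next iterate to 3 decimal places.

At (-1/2, -1/2): F = (-3.750, 0.750).
Jacobian J = [[4·p, 6·q], [8·p·q + 2·p + 4, 4·p^2]].
At the point, J = [[-2.000, -3.000], [5.000, 1.000]] (det J = 13.000).
Solving J·Δ = −F gives Δ = (0.115, -1.327).
Then the next iterate is (p, q)₁ = (-0.385, -1.827).

(-0.385, -1.827)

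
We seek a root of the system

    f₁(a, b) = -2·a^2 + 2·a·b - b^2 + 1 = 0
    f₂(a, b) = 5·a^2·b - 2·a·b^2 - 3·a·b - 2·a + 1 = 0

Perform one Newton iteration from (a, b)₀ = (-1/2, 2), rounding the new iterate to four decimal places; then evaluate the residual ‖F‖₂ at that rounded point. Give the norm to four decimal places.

3.8668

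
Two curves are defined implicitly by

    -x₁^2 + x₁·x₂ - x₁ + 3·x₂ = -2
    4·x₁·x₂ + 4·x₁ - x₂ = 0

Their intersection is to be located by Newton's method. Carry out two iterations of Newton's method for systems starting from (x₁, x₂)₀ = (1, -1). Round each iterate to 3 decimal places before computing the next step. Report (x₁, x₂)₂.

At (1, -1): F = (-4.000, 1.000).
Jacobian J = [[-2·x₁ + x₂ - 1, x₁ + 3], [4·x₂ + 4, 4·x₁ - 1]].
At the point, J = [[-4.000, 4.000], [0.000, 3.000]] (det J = -12.000).
Solving J·Δ = −F gives Δ = (-1.333, -0.333).
Then the next iterate is (x₁, x₂)₁ = (-0.333, -1.333).
Round to (-0.333, -1.333) and repeat: F = (-1.333, 1.77656), J = [[-1.667, 2.667], [-1.332, -2.332]].
Δ = (0.219, 0.637), so (x₁, x₂)₂ = (-0.114, -0.696).

(-0.114, -0.696)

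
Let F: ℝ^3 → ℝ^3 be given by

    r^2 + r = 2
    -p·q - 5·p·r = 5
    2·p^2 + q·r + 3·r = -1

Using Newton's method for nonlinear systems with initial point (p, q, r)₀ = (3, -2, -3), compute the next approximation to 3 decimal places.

At (3, -2, -3): F = (4.000, 46.000, 16.000).
Jacobian J = [[0, 0, 2·r + 1], [-q - 5·r, -p, -5·p], [4·p, r, q + 3]].
At the point, J = [[0.000, 0.000, -5.000], [17.000, -3.000, -15.000], [12.000, -3.000, 1.000]] (det J = 75.000).
Solving J·Δ = −F gives Δ = (-3.440, -8.160, 0.800).
Then the next iterate is (p, q, r)₁ = (-0.440, -10.160, -2.200).

(-0.440, -10.160, -2.200)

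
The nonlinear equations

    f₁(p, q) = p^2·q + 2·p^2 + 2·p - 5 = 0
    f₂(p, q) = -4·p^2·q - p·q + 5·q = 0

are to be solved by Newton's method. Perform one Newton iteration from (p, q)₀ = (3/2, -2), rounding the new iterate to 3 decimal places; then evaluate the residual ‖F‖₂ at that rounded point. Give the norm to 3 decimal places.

2.942

At (3/2, -2): F = (-2.000, 11.000).
Jacobian J = [[2·p·q + 4·p + 2, p^2], [-8·p·q - q, -4·p^2 - p + 5]].
At the point, J = [[2.000, 2.250], [26.000, -5.500]] (det J = -69.500).
Solving J·Δ = −F gives Δ = (-0.198, 1.065).
Then the next iterate is (p, q)₁ = (1.302, -0.935).
Re-evaluating at (1.302, -0.935): F = (-0.59061, 2.88243), so ‖F‖₂ = 2.942.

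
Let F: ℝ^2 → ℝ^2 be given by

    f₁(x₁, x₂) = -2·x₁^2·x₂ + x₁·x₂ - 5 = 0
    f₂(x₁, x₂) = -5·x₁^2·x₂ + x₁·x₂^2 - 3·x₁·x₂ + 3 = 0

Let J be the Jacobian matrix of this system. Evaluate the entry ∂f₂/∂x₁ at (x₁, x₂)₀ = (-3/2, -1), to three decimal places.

-11.000

∂f₂/∂x₁ = -10·x₁·x₂ + x₂^2 - 3·x₂.
At (-3/2, -1) this is -11.000.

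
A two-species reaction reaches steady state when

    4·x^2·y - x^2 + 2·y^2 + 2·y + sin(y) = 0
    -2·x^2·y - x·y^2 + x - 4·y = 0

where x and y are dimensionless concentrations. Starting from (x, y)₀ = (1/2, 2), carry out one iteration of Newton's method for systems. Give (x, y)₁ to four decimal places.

At (1/2, 2): F = (14.659297, -10.5000).
Jacobian J = [[8·x·y - 2·x, 4·x^2 + 4·y + cos(y) + 2], [-4·x·y - y^2 + 1, -2·x^2 - 2·x·y - 4]].
At the point, J = [[7.0000, 10.583853], [-7.0000, -6.5000]] (det J = 28.586972).
Solving J·Δ = −F gives Δ = (-0.5543, -1.0185).
Then the next iterate is (x, y)₁ = (-0.0543, 0.9815).

(-0.0543, 0.9815)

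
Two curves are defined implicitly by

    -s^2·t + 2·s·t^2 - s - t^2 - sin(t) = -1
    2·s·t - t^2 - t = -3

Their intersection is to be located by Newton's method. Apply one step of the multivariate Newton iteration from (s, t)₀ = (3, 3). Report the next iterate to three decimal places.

At (3, 3): F = (15.85888, 9.000).
Jacobian J = [[-2·s·t + 2·t^2 - 1, -s^2 + 4·s·t - 2·t - cos(t)], [2·t, 2·s - 2·t - 1]].
At the point, J = [[-1.000, 21.98999], [6.000, -1.000]] (det J = -130.93995).
Solving J·Δ = −F gives Δ = (-1.633, -0.795).
Then the next iterate is (s, t)₁ = (1.367, 2.205).

(1.367, 2.205)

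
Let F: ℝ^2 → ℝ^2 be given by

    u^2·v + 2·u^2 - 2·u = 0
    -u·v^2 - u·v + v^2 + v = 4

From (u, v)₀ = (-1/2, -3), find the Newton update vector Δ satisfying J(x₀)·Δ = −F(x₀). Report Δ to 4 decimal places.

At (-1/2, -3): F = (0.7500, 5.0000).
Jacobian J = [[2·u·v + 4·u - 2, u^2], [-v^2 - v, -2·u·v - u + 2·v + 1]].
At the point, J = [[-1.0000, 0.2500], [-6.0000, -7.5000]] (det J = 9.0000).
Solving J·Δ = −F gives Δ = (0.7639, 0.0556).

(0.7639, 0.0556)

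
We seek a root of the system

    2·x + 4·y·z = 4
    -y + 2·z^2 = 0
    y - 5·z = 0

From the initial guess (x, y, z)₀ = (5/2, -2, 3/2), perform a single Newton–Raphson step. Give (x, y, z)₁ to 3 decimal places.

At (5/2, -2, 3/2): F = (-11.000, 6.500, -9.500).
Jacobian J = [[2, 4·z, 4·y], [0, -1, 4·z], [0, 1, -5]].
At the point, J = [[2.000, 6.000, -8.000], [0.000, -1.000, 6.000], [0.000, 1.000, -5.000]] (det J = -2.000).
Solving J·Δ = −F gives Δ = (-56.000, 24.500, 3.000).
Then the next iterate is (x, y, z)₁ = (-53.500, 22.500, 4.500).

(-53.500, 22.500, 4.500)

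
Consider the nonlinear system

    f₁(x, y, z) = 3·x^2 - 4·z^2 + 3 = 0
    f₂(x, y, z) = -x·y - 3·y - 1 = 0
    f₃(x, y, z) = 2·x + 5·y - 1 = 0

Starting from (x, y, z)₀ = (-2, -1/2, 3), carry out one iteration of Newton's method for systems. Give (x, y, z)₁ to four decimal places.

At (-2, -1/2, 3): F = (-21.0000, -0.5000, -7.5000).
Jacobian J = [[6·x, 0, -8·z], [-y, -x - 3, 0], [2, 5, 0]].
At the point, J = [[-12.0000, 0.0000, -24.0000], [0.5000, -1.0000, 0.0000], [2.0000, 5.0000, 0.0000]] (det J = -108.0000).
Solving J·Δ = −F gives Δ = (2.2222, 0.6111, -1.9861).
Then the next iterate is (x, y, z)₁ = (0.2222, 0.1111, 1.0139).

(0.2222, 0.1111, 1.0139)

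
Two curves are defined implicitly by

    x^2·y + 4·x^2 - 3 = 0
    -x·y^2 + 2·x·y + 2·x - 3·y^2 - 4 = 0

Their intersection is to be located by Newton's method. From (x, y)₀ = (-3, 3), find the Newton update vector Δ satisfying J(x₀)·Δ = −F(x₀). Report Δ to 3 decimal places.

(0.414, -4.736)

At (-3, 3): F = (60.000, -28.000).
Jacobian J = [[2·x·y + 8·x, x^2], [-y^2 + 2·y + 2, -2·x·y + 2·x - 6·y]].
At the point, J = [[-42.000, 9.000], [-1.000, -6.000]] (det J = 261.000).
Solving J·Δ = −F gives Δ = (0.414, -4.736).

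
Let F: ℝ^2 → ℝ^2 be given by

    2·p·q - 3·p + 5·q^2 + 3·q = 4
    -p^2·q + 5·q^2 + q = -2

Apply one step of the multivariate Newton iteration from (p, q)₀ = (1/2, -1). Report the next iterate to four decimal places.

(-1.0144, -0.4880)

At (1/2, -1): F = (-4.5000, 6.2500).
Jacobian J = [[2·q - 3, 2·p + 10·q + 3], [-2·p·q, -p^2 + 10·q + 1]].
At the point, J = [[-5.0000, -6.0000], [1.0000, -9.2500]] (det J = 52.2500).
Solving J·Δ = −F gives Δ = (-1.5144, 0.5120).
Then the next iterate is (p, q)₁ = (-1.0144, -0.4880).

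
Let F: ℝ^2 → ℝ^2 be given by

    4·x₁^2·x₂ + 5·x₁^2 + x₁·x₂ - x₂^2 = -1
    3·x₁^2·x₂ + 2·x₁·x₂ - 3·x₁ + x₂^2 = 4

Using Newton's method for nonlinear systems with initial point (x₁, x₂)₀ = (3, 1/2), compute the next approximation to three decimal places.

(1.239, 0.752)

At (3, 1/2): F = (65.250, 3.750).
Jacobian J = [[8·x₁·x₂ + 10·x₁ + x₂, 4·x₁^2 + x₁ - 2·x₂], [6·x₁·x₂ + 2·x₂ - 3, 3·x₁^2 + 2·x₁ + 2·x₂]].
At the point, J = [[42.500, 38.000], [7.000, 34.000]] (det J = 1179.000).
Solving J·Δ = −F gives Δ = (-1.761, 0.252).
Then the next iterate is (x₁, x₂)₁ = (1.239, 0.752).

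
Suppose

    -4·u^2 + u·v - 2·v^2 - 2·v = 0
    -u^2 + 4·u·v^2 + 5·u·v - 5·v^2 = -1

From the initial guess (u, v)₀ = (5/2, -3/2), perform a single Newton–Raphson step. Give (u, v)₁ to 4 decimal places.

(0.4281, -3.6993)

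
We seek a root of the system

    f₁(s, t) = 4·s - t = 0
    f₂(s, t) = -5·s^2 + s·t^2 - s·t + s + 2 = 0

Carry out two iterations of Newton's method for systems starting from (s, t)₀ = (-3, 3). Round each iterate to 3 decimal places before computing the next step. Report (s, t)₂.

(2.729, 10.915)

At (-3, 3): F = (-15.000, -64.000).
Jacobian J = [[4, -1], [-10·s + t^2 - t + 1, 2·s·t - s]].
At the point, J = [[4.000, -1.000], [37.000, -15.000]] (det J = -23.000).
Solving J·Δ = −F gives Δ = (7.000, 13.000).
Then the next iterate is (s, t)₁ = (4.000, 16.000).
Round to (4.000, 16.000) and repeat: F = (0.000, 886.000), J = [[4.000, -1.000], [201.000, 124.000]].
Δ = (-1.271, -5.085), so (s, t)₂ = (2.729, 10.915).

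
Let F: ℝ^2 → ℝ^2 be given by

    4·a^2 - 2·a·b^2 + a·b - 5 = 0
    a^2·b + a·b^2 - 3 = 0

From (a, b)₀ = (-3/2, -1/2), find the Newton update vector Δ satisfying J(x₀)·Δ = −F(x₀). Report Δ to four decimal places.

At (-3/2, -1/2): F = (5.5000, -4.5000).
Jacobian J = [[8·a - 2·b^2 + b, -4·a·b + a], [2·a·b + b^2, a^2 + 2·a·b]].
At the point, J = [[-13.0000, -4.5000], [1.7500, 3.7500]] (det J = -40.8750).
Solving J·Δ = −F gives Δ = (0.0092, 1.1957).

(0.0092, 1.1957)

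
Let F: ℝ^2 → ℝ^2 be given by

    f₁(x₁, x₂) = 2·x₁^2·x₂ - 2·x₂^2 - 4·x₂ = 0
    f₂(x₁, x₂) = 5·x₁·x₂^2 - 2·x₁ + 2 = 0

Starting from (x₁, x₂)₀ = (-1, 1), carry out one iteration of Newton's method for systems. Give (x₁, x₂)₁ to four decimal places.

At (-1, 1): F = (-4.0000, -1.0000).
Jacobian J = [[4·x₁·x₂, 2·x₁^2 - 4·x₂ - 4], [5·x₂^2 - 2, 10·x₁·x₂]].
At the point, J = [[-4.0000, -6.0000], [3.0000, -10.0000]] (det J = 58.0000).
Solving J·Δ = −F gives Δ = (-0.5862, -0.2759).
Then the next iterate is (x₁, x₂)₁ = (-1.5862, 0.7241).

(-1.5862, 0.7241)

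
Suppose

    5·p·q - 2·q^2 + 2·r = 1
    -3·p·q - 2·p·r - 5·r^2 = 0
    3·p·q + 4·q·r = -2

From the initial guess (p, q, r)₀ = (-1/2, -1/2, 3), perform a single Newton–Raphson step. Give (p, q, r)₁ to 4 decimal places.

(0.4771, -0.3592, 1.3815)

At (-1/2, -1/2, 3): F = (5.7500, -42.7500, -3.2500).
Jacobian J = [[5·q, 5·p - 4·q, 2], [-3·q - 2·r, -3·p, -2·p - 10·r], [3·q, 3·p + 4·r, 4·q]].
At the point, J = [[-2.5000, -0.5000, 2.0000], [-4.5000, 1.5000, -29.0000], [-1.5000, 10.5000, -2.0000]] (det J = -861.0000).
Solving J·Δ = −F gives Δ = (0.9771, 0.1408, -1.6185).
Then the next iterate is (p, q, r)₁ = (0.4771, -0.3592, 1.3815).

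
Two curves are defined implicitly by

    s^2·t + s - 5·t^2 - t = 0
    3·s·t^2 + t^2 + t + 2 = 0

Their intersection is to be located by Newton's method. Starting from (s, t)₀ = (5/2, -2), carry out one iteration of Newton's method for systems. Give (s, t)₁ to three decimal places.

(13.417, 3.000)

At (5/2, -2): F = (-28.000, 34.000).
Jacobian J = [[2·s·t + 1, s^2 - 10·t - 1], [3·t^2, 6·s·t + 2·t + 1]].
At the point, J = [[-9.000, 25.250], [12.000, -33.000]] (det J = -6.000).
Solving J·Δ = −F gives Δ = (10.917, 5.000).
Then the next iterate is (s, t)₁ = (13.417, 3.000).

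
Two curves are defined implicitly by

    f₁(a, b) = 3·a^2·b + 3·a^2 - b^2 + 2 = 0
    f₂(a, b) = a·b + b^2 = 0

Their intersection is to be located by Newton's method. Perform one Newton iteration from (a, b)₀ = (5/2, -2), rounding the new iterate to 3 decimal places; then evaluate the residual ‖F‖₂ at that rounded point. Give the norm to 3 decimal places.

At (5/2, -2): F = (-20.750, -1.000).
Jacobian J = [[6·a·b + 6·a, 3·a^2 - 2·b], [b, a + 2·b]].
At the point, J = [[-15.000, 22.750], [-2.000, -1.500]] (det J = 68.000).
Solving J·Δ = −F gives Δ = (-0.792, 0.390).
Then the next iterate is (a, b)₁ = (1.708, -1.610).
Re-evaluating at (1.708, -1.610): F = (-5.93069, -0.15778), so ‖F‖₂ = 5.933.

5.933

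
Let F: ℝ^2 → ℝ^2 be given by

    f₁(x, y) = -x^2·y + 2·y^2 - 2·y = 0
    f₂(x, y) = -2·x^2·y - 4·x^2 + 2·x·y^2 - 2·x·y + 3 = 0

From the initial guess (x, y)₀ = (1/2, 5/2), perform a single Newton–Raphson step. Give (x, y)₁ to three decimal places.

(4.261, 2.826)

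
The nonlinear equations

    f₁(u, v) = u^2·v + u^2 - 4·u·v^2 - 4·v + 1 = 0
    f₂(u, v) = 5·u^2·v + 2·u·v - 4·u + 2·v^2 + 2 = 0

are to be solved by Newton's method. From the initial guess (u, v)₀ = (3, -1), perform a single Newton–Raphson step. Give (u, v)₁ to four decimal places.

(1.3855, -0.9813)

At (3, -1): F = (-7.0000, -59.0000).
Jacobian J = [[2·u·v + 2·u - 4·v^2, u^2 - 8·u·v - 4], [10·u·v + 2·v - 4, 5·u^2 + 2·u + 4·v]].
At the point, J = [[-4.0000, 29.0000], [-36.0000, 47.0000]] (det J = 856.0000).
Solving J·Δ = −F gives Δ = (-1.6145, 0.0187).
Then the next iterate is (u, v)₁ = (1.3855, -0.9813).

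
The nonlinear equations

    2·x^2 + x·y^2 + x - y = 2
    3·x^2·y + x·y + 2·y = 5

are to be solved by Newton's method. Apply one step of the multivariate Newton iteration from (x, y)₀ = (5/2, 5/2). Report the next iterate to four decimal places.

(2.4401, 0.3181)

At (5/2, 5/2): F = (26.1250, 53.1250).
Jacobian J = [[4·x + y^2 + 1, 2·x·y - 1], [6·x·y + y, 3·x^2 + x + 2]].
At the point, J = [[17.2500, 11.5000], [40.0000, 23.2500]] (det J = -58.9375).
Solving J·Δ = −F gives Δ = (-0.0599, -2.1819).
Then the next iterate is (x, y)₁ = (2.4401, 0.3181).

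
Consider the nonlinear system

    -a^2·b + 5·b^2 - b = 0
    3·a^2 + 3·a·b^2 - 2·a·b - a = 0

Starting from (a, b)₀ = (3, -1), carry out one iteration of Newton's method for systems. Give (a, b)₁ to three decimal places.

(1.581, -0.676)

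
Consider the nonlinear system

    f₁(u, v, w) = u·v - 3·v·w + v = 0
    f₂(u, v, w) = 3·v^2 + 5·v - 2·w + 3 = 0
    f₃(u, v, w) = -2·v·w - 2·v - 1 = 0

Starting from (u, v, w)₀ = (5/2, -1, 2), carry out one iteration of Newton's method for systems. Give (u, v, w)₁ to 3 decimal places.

At (5/2, -1, 2): F = (2.500, -3.000, 5.000).
Jacobian J = [[v, u - 3·w + 1, -3·v], [0, 6·v + 5, -2], [0, -2·w - 2, -2·v]].
At the point, J = [[-1.000, -2.500, 3.000], [0.000, -1.000, -2.000], [0.000, -6.000, 2.000]] (det J = 14.000).
Solving J·Δ = −F gives Δ = (-3.143, 0.286, -1.643).
Then the next iterate is (u, v, w)₁ = (-0.643, -0.714, 0.357).

(-0.643, -0.714, 0.357)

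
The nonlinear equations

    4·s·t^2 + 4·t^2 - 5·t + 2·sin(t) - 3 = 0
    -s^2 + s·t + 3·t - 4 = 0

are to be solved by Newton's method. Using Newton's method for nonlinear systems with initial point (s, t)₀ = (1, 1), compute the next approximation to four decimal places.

At (1, 1): F = (1.682942, -1.0000).
Jacobian J = [[4·t^2, 8·s·t + 8·t + 2·cos(t) - 5], [-2·s + t, s + 3]].
At the point, J = [[4.0000, 12.080605], [-1.0000, 4.0000]] (det J = 28.080605).
Solving J·Δ = −F gives Δ = (-0.6699, 0.0825).
Then the next iterate is (s, t)₁ = (0.3301, 1.0825).

(0.3301, 1.0825)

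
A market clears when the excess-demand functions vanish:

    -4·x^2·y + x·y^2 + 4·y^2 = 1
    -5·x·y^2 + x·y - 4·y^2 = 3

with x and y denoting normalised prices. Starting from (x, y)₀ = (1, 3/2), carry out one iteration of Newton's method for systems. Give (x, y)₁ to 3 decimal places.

(0.643, 0.797)

At (1, 3/2): F = (4.250, -21.750).
Jacobian J = [[-8·x·y + y^2, -4·x^2 + 2·x·y + 8·y], [-5·y^2 + y, -10·x·y + x - 8·y]].
At the point, J = [[-9.750, 11.000], [-9.750, -26.000]] (det J = 360.750).
Solving J·Δ = −F gives Δ = (-0.357, -0.703).
Then the next iterate is (x, y)₁ = (0.643, 0.797).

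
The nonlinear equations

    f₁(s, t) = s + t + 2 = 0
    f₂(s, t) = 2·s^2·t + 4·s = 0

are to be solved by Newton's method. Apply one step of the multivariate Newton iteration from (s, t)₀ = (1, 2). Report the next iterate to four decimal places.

(1.2000, -3.2000)

At (1, 2): F = (5.0000, 8.0000).
Jacobian J = [[1, 1], [4·s·t + 4, 2·s^2]].
At the point, J = [[1.0000, 1.0000], [12.0000, 2.0000]] (det J = -10.0000).
Solving J·Δ = −F gives Δ = (0.2000, -5.2000).
Then the next iterate is (s, t)₁ = (1.2000, -3.2000).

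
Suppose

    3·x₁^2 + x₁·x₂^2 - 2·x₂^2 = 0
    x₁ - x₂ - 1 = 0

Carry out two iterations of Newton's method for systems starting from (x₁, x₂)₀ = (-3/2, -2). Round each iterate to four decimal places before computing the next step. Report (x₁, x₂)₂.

(0.4108, -0.5892)

At (-3/2, -2): F = (-7.2500, -0.5000).
Jacobian J = [[6·x₁ + x₂^2, 2·x₁·x₂ - 4·x₂], [1, -1]].
At the point, J = [[-5.0000, 14.0000], [1.0000, -1.0000]] (det J = -9.0000).
Solving J·Δ = −F gives Δ = (1.5833, 1.0833).
Then the next iterate is (x₁, x₂)₁ = (0.0833, -0.9167).
Round to (0.0833, -0.9167) and repeat: F = (-1.589861, 0.0000), J = [[1.340139, 3.514078], [1.0000, -1.0000]].
Δ = (0.3275, 0.3275), so (x₁, x₂)₂ = (0.4108, -0.5892).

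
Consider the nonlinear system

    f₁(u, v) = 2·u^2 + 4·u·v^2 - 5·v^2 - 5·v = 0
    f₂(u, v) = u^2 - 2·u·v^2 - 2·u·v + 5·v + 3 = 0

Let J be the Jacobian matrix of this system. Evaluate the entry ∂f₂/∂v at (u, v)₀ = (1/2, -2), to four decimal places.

∂f₂/∂v = -4·u·v - 2·u + 5.
At (1/2, -2) this is 8.0000.

8.0000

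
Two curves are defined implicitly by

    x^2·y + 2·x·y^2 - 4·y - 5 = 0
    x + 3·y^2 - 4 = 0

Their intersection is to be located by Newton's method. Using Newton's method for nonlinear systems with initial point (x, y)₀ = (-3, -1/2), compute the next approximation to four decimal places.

At (-3, -1/2): F = (-9.0000, -6.2500).
Jacobian J = [[2·x·y + 2·y^2, x^2 + 4·x·y - 4], [1, 6·y]].
At the point, J = [[3.5000, 11.0000], [1.0000, -3.0000]] (det J = -21.5000).
Solving J·Δ = −F gives Δ = (4.4535, -0.5988).
Then the next iterate is (x, y)₁ = (1.4535, -1.0988).

(1.4535, -1.0988)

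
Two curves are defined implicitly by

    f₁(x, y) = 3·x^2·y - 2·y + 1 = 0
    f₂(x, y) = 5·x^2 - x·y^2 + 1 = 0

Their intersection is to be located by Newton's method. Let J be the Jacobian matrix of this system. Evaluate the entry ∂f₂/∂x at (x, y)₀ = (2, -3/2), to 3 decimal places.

17.750

∂f₂/∂x = 10·x - y^2.
At (2, -3/2) this is 17.750.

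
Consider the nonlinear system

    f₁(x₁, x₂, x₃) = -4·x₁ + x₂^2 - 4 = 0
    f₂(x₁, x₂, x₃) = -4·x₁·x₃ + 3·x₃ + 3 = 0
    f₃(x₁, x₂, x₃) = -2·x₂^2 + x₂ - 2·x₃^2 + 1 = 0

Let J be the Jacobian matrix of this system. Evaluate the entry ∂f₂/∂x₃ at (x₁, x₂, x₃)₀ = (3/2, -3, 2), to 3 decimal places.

-3.000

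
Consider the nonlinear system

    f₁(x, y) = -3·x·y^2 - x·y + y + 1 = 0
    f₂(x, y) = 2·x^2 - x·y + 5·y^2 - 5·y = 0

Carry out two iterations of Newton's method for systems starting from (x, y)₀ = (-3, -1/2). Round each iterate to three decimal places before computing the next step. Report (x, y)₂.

At (-3, -1/2): F = (1.250, 20.250).
Jacobian J = [[-3·y^2 - y, -6·x·y - x + 1], [4·x - y, -x + 10·y - 5]].
At the point, J = [[-0.250, -5.000], [-11.500, -7.000]] (det J = -55.750).
Solving J·Δ = −F gives Δ = (1.659, 0.167).
Then the next iterate is (x, y)₁ = (-1.341, -0.333).
Round to (-1.341, -0.333) and repeat: F = (0.66655, 5.36945), J = [[0.00033, -0.33832], [-5.031, -6.989]].
Δ = (-1.667, 1.969), so (x, y)₂ = (-3.008, 1.636).

(-3.008, 1.636)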